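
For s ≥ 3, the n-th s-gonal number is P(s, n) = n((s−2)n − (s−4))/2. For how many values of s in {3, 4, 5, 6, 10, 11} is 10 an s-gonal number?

s = 3: P(3, 4) = 10. ✓
s = 4: P(4, 3) = 9 and P(4, 4) = 16; 10 is not s-gonal.
s = 5: P(5, 2) = 5 and P(5, 3) = 12; 10 is not s-gonal.
s = 6: P(6, 2) = 6 and P(6, 3) = 15; 10 is not s-gonal.
s = 10: P(10, 2) = 10. ✓
s = 11: P(11, 1) = 1 and P(11, 2) = 11; 10 is not s-gonal.
Hits: s ∈ {3, 10} → 2.

2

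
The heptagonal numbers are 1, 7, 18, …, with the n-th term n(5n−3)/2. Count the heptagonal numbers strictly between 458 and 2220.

The n-th heptagonal number is n(5n−3)/2.
Smallest index with value > 458: n = 14 (giving 469).
Largest index with value < 2220: n = 30 (giving 2205).
Indices 14 through 30: 17 terms.

17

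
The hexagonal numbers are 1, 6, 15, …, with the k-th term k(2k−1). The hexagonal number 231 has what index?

Set n(2n−1) = 231, giving 2n² − n − 231 = 0.
The discriminant is 1 + 8·231 = 1849, and √1849 = 43.
So n = (1 + 43) / 4 = 44/4 = 11.

11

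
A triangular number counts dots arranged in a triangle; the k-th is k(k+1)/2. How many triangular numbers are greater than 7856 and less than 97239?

316

The n-th triangular number is n(n+1)/2.
Smallest index with value > 7856: n = 125 (giving 7875).
Largest index with value < 97239: n = 440 (giving 97020).
Indices 125 through 440: 316 terms.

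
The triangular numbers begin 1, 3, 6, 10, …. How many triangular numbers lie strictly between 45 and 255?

13

The n-th triangular number is n(n+1)/2.
Smallest index with value > 45: n = 10 (giving 55).
Largest index with value < 255: n = 22 (giving 253).
Indices 10 through 22: 13 terms.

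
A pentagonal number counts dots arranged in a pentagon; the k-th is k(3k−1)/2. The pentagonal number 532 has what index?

Set n(3n−1)/2 = 532, giving 3n² − n − 1064 = 0.
The discriminant is 1 + 24·532 = 12769, and √12769 = 113.
So n = (1 + 113) / 6 = 114/6 = 19.
Check: 19·(3·19 − 1)/2 = 532. ✓

19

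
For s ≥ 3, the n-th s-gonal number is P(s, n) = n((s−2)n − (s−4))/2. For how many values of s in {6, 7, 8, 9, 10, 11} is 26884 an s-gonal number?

2

s = 6: P(6, 116) = 26796 and P(6, 117) = 27261; 26884 is not s-gonal.
s = 7: P(7, 104) = 26884. ✓
s = 8: P(8, 94) = 26320 and P(8, 95) = 26885; 26884 is not s-gonal.
s = 9: P(9, 88) = 26884. ✓
s = 10: P(10, 82) = 26650 and P(10, 83) = 27307; 26884 is not s-gonal.
s = 11: P(11, 77) = 26411 and P(11, 78) = 27105; 26884 is not s-gonal.
Hits: s ∈ {7, 9} → 2.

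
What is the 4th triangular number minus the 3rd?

Consecutive triangular numbers differ by n: T_{4} − T_{3} = 4.

4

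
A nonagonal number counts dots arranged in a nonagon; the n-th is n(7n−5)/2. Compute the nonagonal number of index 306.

The 306th nonagonal number is n(7n−5)/2 with n = 306.
306·(7·306 − 5)/2 = 306·2137/2 = 326961.

326961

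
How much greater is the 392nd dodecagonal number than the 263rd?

392·(5·392 − 4) = 766752 and 263·(5·263 − 4) = 344793.
Difference: 766752 − 344793 = 421959.

421959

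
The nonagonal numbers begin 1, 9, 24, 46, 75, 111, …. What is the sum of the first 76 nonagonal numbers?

Σ i(7i−5)/2 = (7Σi² − 5Σi) / 2 over i = 1..76.
Σi = 2926 and Σi² = 149226.
(7·149226 − 5·2926) / 2 = 1029952/2 = 514976.

514976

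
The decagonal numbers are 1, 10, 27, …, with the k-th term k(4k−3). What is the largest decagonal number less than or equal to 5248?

5076

Solve n(4n−3) ≤ 5248 for integer n.
n = 36 gives 5076 ≤ 5248, while n = 37 gives 5365 > 5248; so the answer is 5076.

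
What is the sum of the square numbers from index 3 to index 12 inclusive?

Σ_{i=3}^{12} i² = 650 − 5 = 645.

645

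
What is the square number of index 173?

The 173rd square number is n² with n = 173.
173² = 29929.

29929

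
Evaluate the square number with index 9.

The 9th square number is n² with n = 9.
9² = 81.

81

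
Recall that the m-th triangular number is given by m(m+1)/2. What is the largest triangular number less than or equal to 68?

Solve n(n+1)/2 ≤ 68 for integer n.
n = 11 gives 66 ≤ 68, while n = 12 gives 78 > 68; so the answer is 66.

66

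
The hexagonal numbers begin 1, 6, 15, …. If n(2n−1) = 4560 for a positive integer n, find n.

Set n(2n−1) = 4560, giving 2n² − n − 4560 = 0.
So n = (1 + 191) / 4 = 192/4 = 48.
Check: 48·(2·48 − 1) = 4560. ✓

48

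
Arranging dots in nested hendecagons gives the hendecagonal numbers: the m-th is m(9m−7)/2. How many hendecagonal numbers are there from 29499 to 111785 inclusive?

77

The n-th hendecagonal number is n(9n−7)/2.
Smallest index with value ≥ 29499: n = 82 (giving 29971).
Largest index with value ≤ 111785: n = 158 (giving 111785).
Indices 82 through 158: 77 terms.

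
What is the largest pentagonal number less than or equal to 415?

Solve n(3n−1)/2 ≤ 415 for integer n.
n = 16 gives 376 ≤ 415, while n = 17 gives 425 > 415; so the answer is 376.

376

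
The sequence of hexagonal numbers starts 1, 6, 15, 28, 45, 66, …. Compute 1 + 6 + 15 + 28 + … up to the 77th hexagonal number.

307307

Σ i(2i−1) = 2Σi² − Σi over i = 1..77.
Σi = 3003 and Σi² = 155155.
2·155155 − 1·3003 = 307307.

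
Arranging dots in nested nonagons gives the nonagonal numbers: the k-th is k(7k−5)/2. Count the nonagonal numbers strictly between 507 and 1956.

The n-th nonagonal number is n(7n−5)/2.
Smallest index with value > 507: n = 13 (giving 559).
Largest index with value < 1956: n = 23 (giving 1794).
Indices 13 through 23: 11 terms.

11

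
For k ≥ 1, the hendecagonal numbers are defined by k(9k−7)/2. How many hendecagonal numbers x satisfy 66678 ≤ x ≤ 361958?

162

The n-th hendecagonal number is n(9n−7)/2.
Smallest index with value ≥ 66678: n = 123 (giving 67650).
Largest index with value ≤ 361958: n = 284 (giving 361958).
Indices 123 through 284: 162 terms.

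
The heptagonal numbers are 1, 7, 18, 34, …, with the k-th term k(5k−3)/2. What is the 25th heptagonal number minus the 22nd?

25·(5·25 − 3)/2 = 1525 and 22·(5·22 − 3)/2 = 1177.
Difference: 1525 − 1177 = 348.

348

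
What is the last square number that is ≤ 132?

Solve n² ≤ 132 for integer n.
n = 11 gives 121 ≤ 132, while n = 12 gives 144 > 132; so the answer is 121.

121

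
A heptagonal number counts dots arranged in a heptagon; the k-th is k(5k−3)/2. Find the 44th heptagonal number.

The 44th heptagonal number is n(5n−3)/2 with n = 44.
44·(5·44 − 3)/2 = 44·217/2 = 4774.

4774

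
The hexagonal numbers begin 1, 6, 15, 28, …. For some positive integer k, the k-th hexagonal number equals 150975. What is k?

275

Set n(2n−1) = 150975, giving 2n² − n − 150975 = 0.
The discriminant is 1 + 8·150975 = 1207801, and √1207801 = 1099.
So n = (1 + 1099) / 4 = 1100/4 = 275.
Check: 275·(2·275 − 1) = 150975. ✓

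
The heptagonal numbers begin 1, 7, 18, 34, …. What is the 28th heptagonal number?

28·(5·28 − 3)/2 = 28·137/2 = 1918.

1918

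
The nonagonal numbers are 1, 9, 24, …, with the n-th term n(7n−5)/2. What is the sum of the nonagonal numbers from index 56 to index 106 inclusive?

Σ i(7i−5)/2 = (7Σi² − 5Σi) / 2 over i = 56..106.
Σi = 5671 − 1540 = 4131 and Σi² = 402641 − 56980 = 345661.
(7·345661 − 5·4131) / 2 = 2398972/2 = 1199486.

1199486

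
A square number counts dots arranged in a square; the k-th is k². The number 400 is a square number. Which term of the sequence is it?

We need n² = 400, so n = √400 = 20.

20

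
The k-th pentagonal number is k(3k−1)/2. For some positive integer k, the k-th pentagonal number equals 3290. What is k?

Set n(3n−1)/2 = 3290, giving 3n² − n − 6580 = 0.
The discriminant is 1 + 24·3290 = 78961, and √78961 = 281.
So n = (1 + 281) / 6 = 282/6 = 47.
Check: 47·(3·47 − 1)/2 = 3290. ✓

47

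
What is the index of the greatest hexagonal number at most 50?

5

Solve n(2n−1) ≤ 50 for integer n.
n = 5 gives 45 ≤ 50, while n = 6 gives 66 > 50; so the answer is index 5.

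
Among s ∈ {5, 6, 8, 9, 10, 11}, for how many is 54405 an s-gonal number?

s = 5: P(5, 190) = 54055 and P(5, 191) = 54626; 54405 is not s-gonal.
s = 6: P(6, 165) = 54285 and P(6, 166) = 54946; 54405 is not s-gonal.
s = 8: P(8, 135) = 54405. ✓
s = 9: P(9, 125) = 54375 and P(9, 126) = 55251; 54405 is not s-gonal.
s = 10: P(10, 117) = 54405. ✓
s = 11: P(11, 110) = 54065 and P(11, 111) = 55056; 54405 is not s-gonal.
Hits: s ∈ {8, 10} → 2.

2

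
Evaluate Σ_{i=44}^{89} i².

Σ_{i=44}^{89} i² = 238965 − 27434 = 211531.

211531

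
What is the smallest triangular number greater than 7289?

Solve n(n+1)/2 > 7289 for integer n.
The largest n with value ≤ 7289 is 120 (since 7260 ≤ 7289 < 7381), so the first above is n = 121, value 7381.

7381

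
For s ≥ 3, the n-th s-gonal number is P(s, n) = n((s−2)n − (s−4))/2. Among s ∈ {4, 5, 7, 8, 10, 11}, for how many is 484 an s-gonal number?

1

s = 4: P(4, 22) = 484. ✓
s = 5: P(5, 18) = 477 and P(5, 19) = 532; 484 is not s-gonal.
s = 7: P(7, 14) = 469 and P(7, 15) = 540; 484 is not s-gonal.
s = 8: P(8, 13) = 481 and P(8, 14) = 560; 484 is not s-gonal.
s = 10: P(10, 11) = 451 and P(10, 12) = 540; 484 is not s-gonal.
s = 11: P(11, 10) = 415 and P(11, 11) = 506; 484 is not s-gonal.
Hits: s ∈ {4} → 1.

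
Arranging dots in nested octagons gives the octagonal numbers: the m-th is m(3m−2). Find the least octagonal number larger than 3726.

3816

Solve n(3n−2) > 3726 for integer n.
The largest n with value ≤ 3726 is 35 (since 3605 ≤ 3726 < 3816), so the first above is n = 36, value 3816.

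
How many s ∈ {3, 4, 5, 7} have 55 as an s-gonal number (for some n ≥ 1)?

s = 3: P(3, 10) = 55. ✓
s = 4: P(4, 7) = 49 and P(4, 8) = 64; 55 is not s-gonal.
s = 5: P(5, 6) = 51 and P(5, 7) = 70; 55 is not s-gonal.
s = 7: P(7, 5) = 55. ✓
Hits: s ∈ {3, 7} → 2.

2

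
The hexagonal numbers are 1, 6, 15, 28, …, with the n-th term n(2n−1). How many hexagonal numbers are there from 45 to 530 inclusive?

The n-th hexagonal number is n(2n−1).
Smallest index with value ≥ 45: n = 5 (giving 45).
Largest index with value ≤ 530: n = 16 (giving 496).
Indices 5 through 16: 12 terms.

12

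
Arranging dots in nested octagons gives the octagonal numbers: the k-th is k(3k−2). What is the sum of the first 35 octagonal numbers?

43470

Σ i(3i−2) = 3Σi² − 2Σi over i = 1..35.
Σi = 630 and Σi² = 14910.
3·14910 − 2·630 = 43470.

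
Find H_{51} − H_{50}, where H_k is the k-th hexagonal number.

201

Consecutive hexagonal numbers differ by 4n − 3: here 4·51 − 3 = 201.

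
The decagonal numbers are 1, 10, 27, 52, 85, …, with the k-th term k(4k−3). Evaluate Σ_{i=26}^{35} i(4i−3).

36625

Σ i(4i−3) = 4Σi² − 3Σi over i = 26..35.
Σi = 630 − 325 = 305 and Σi² = 14910 − 5525 = 9385.
4·9385 − 3·305 = 36625.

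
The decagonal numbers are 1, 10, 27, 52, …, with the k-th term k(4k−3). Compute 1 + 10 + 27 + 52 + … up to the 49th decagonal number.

Σ i(4i−3) = 4Σi² − 3Σi over i = 1..49.
Σi = 1225 and Σi² = 40425.
4·40425 − 3·1225 = 158025.

158025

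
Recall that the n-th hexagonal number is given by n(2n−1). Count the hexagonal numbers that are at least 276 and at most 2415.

24

The n-th hexagonal number is n(2n−1).
Smallest index with value ≥ 276: n = 12 (giving 276).
Largest index with value ≤ 2415: n = 35 (giving 2415).
Indices 12 through 35: 24 terms.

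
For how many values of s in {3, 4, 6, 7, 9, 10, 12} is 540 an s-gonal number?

2

s = 3: P(3, 32) = 528 and P(3, 33) = 561; 540 is not s-gonal.
s = 4: P(4, 23) = 529 and P(4, 24) = 576; 540 is not s-gonal.
s = 6: P(6, 16) = 496 and P(6, 17) = 561; 540 is not s-gonal.
s = 7: P(7, 15) = 540. ✓
s = 9: P(9, 12) = 474 and P(9, 13) = 559; 540 is not s-gonal.
s = 10: P(10, 12) = 540. ✓
s = 12: P(12, 10) = 460 and P(12, 11) = 561; 540 is not s-gonal.
Hits: s ∈ {7, 10} → 2.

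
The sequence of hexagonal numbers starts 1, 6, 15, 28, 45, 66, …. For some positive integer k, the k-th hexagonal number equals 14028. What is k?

84

Set n(2n−1) = 14028, giving 2n² − n − 14028 = 0.
The discriminant is 1 + 8·14028 = 112225, and √112225 = 335.
So n = (1 + 335) / 4 = 336/4 = 84.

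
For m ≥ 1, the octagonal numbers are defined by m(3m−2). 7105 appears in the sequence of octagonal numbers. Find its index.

49

Set n(3n−2) = 7105, giving 3n² − 2n − 7105 = 0.
The discriminant is 4 + 12·7105 = 85264, and √85264 = 292.
So n = (2 + 292) / 6 = 294/6 = 49.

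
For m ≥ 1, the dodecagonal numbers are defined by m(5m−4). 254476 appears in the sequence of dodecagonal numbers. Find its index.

226

Set n(5n−4) = 254476, giving 5n² − 4n − 254476 = 0.
So n = (4 + 2256) / 10 = 2260/10 = 226.
Check: 226·(5·226 − 4) = 254476. ✓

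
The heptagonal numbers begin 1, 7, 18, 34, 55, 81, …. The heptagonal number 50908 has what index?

Set n(5n−3)/2 = 50908, giving 5n² − 3n − 101816 = 0.
The discriminant is 9 + 40·50908 = 2036329, and √2036329 = 1427.
So n = (3 + 1427) / 10 = 1430/10 = 143.

143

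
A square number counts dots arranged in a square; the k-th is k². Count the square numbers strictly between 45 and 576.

17

The n-th square number is n².
Smallest index with value > 45: n = 7 (giving 49).
Largest index with value < 576: n = 23 (giving 529).
Indices 7 through 23: 17 terms.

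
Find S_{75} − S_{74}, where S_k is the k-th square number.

149

n² − (n−1)² = 2n − 1, so 75² − 74² = 2·75 − 1 = 149.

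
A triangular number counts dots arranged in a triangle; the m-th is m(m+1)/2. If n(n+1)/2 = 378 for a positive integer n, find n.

Set n(n+1)/2 = 378, giving n² + n − 756 = 0.
The discriminant is 1 + 8·378 = 3025, and √3025 = 55.
So n = (-1 + 55) / 2 = 54/2 = 27.

27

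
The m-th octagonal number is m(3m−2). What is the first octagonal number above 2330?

2465

Solve n(3n−2) > 2330 for integer n.
The largest n with value ≤ 2330 is 28 (since 2296 ≤ 2330 < 2465), so the first above is n = 29, value 2465.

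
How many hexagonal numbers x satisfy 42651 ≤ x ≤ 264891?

218

The n-th hexagonal number is n(2n−1).
Smallest index with value ≥ 42651: n = 147 (giving 43071).
Largest index with value ≤ 264891: n = 364 (giving 264628).
Indices 147 through 364: 218 terms.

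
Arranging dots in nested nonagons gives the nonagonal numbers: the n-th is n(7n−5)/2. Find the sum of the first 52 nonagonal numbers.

165360

Σ i(7i−5)/2 = (7Σi² − 5Σi) / 2 over i = 1..52.
Σi = 1378 and Σi² = 48230.
(7·48230 − 5·1378) / 2 = 330720/2 = 165360.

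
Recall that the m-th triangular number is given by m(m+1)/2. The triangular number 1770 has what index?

Set n(n+1)/2 = 1770, giving n² + n − 3540 = 0.
The discriminant is 1 + 8·1770 = 14161, and √14161 = 119.
So n = (-1 + 119) / 2 = 118/2 = 59.

59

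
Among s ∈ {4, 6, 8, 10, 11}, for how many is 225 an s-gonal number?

2

s = 4: P(4, 15) = 225. ✓
s = 6: P(6, 10) = 190 and P(6, 11) = 231; 225 is not s-gonal.
s = 8: P(8, 9) = 225. ✓
s = 10: P(10, 7) = 175 and P(10, 8) = 232; 225 is not s-gonal.
s = 11: P(11, 7) = 196 and P(11, 8) = 260; 225 is not s-gonal.
Hits: s ∈ {4, 8} → 2.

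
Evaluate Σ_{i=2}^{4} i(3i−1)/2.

Σ i(3i−1)/2 = (3Σi² − Σi) / 2 over i = 2..4.
Σi = 10 − 1 = 9 and Σi² = 30 − 1 = 29.
(3·29 − 1·9) / 2 = 78/2 = 39.

39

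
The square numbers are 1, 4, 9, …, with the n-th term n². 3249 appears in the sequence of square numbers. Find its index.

We need n² = 3249, so n = √3249 = 57.
Check: 57² = 3249. ✓

57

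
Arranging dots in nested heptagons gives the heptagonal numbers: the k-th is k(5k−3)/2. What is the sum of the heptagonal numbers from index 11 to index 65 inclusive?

230065

Σ i(5i−3)/2 = (5Σi² − 3Σi) / 2 over i = 11..65.
Σi = 2145 − 55 = 2090 and Σi² = 93665 − 385 = 93280.
(5·93280 − 3·2090) / 2 = 460130/2 = 230065.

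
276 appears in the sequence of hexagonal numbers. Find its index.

Set n(2n−1) = 276, giving 2n² − n − 276 = 0.
The discriminant is 1 + 8·276 = 2209, and √2209 = 47.
So n = (1 + 47) / 4 = 48/4 = 12.

12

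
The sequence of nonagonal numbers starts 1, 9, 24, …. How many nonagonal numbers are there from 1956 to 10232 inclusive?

The n-th nonagonal number is n(7n−5)/2.
Smallest index with value ≥ 1956: n = 24 (giving 1956).
Largest index with value ≤ 10232: n = 54 (giving 10071).
Indices 24 through 54: 31 terms.

31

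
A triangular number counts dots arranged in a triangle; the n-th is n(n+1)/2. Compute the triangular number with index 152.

The 152nd triangular number is n(n+1)/2 with n = 152.
152·153/2 = 23256/2 = 11628.

11628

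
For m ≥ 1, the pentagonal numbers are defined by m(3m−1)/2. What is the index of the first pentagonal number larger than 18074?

110

Solve n(3n−1)/2 > 18074 for integer n.
The largest n with value ≤ 18074 is 109 (since 17767 ≤ 18074 < 18095), so the first above is n = 110, value 18095.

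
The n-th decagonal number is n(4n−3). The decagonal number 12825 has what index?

Set n(4n−3) = 12825, giving 4n² − 3n − 12825 = 0.
The discriminant is 9 + 16·12825 = 205209, and √205209 = 453.
So n = (3 + 453) / 8 = 456/8 = 57.

57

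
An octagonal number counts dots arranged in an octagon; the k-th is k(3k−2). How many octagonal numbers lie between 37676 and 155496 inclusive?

116

The n-th octagonal number is n(3n−2).
Smallest index with value ≥ 37676: n = 113 (giving 38081).
Largest index with value ≤ 155496: n = 228 (giving 155496).
Indices 113 through 228: 116 terms.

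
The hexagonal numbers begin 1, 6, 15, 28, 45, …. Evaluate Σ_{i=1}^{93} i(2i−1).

540547

Σ i(2i−1) = 2Σi² − Σi over i = 1..93.
Σi = 4371 and Σi² = 272459.
2·272459 − 1·4371 = 540547.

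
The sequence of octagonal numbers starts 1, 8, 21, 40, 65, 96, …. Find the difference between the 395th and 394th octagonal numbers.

2365

Consecutive octagonal numbers differ by 6n − 5: here 6·395 − 5 = 2365.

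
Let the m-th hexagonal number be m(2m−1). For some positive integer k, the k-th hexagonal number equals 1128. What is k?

Set n(2n−1) = 1128, giving 2n² − n − 1128 = 0.
So n = (1 + 95) / 4 = 96/4 = 24.
Check: 24·(2·24 − 1) = 1128. ✓

24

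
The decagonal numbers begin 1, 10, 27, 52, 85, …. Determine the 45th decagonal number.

7965

The 45th decagonal number is n(4n−3) with n = 45.
45·(4·45 − 3) = 45·177 = 7965.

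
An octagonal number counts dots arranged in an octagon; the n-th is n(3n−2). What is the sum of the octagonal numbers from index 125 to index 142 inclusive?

Σ i(3i−2) = 3Σi² − 2Σi over i = 125..142.
Σi = 10153 − 7750 = 2403 and Σi² = 964535 − 643250 = 321285.
3·321285 − 2·2403 = 959049.

959049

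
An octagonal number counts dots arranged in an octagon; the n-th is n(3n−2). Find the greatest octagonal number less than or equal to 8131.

8008

Solve n(3n−2) ≤ 8131 for integer n.
n = 52 gives 8008 ≤ 8131, while n = 53 gives 8321 > 8131; so the answer is 8008.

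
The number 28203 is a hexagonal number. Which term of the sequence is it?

Set n(2n−1) = 28203, giving 2n² − n − 28203 = 0.
So n = (1 + 475) / 4 = 476/4 = 119.

119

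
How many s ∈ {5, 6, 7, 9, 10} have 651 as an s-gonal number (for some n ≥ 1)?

s = 5: P(5, 21) = 651. ✓
s = 6: P(6, 18) = 630 and P(6, 19) = 703; 651 is not s-gonal.
s = 7: P(7, 16) = 616 and P(7, 17) = 697; 651 is not s-gonal.
s = 9: P(9, 14) = 651. ✓
s = 10: P(10, 13) = 637 and P(10, 14) = 742; 651 is not s-gonal.
Hits: s ∈ {5, 9} → 2.

2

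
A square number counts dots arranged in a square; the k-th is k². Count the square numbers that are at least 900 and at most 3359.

28

The n-th square number is n².
Smallest index with value ≥ 900: n = 30 (giving 900).
Largest index with value ≤ 3359: n = 57 (giving 3249).
Indices 30 through 57: 28 terms.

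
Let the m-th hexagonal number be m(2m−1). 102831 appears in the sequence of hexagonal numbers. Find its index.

Set n(2n−1) = 102831, giving 2n² − n − 102831 = 0.
So n = (1 + 907) / 4 = 908/4 = 227.
Check: 227·(2·227 − 1) = 102831. ✓

227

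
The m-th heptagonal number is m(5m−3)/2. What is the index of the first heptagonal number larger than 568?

Solve n(5n−3)/2 > 568 for integer n.
The largest n with value ≤ 568 is 15 (since 540 ≤ 568 < 616), so the first above is n = 16, value 616.

16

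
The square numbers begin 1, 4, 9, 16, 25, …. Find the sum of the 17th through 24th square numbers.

Σ_{i=17}^{24} i² = 4900 − 1496 = 3404.

3404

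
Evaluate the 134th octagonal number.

53600

The 134th octagonal number is n(3n−2) with n = 134.
134·(3·134 − 2) = 134·400 = 53600.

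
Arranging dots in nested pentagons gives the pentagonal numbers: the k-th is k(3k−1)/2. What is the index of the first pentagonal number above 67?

7

Solve n(3n−1)/2 > 67 for integer n.
The largest n with value ≤ 67 is 6 (since 51 ≤ 67 < 70), so the first above is n = 7, value 70.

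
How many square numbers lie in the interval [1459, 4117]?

26

The n-th square number is n².
Smallest index with value ≥ 1459: n = 39 (giving 1521).
Largest index with value ≤ 4117: n = 64 (giving 4096).
Indices 39 through 64: 26 terms.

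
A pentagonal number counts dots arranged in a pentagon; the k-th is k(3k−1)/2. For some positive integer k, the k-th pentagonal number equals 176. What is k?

Set n(3n−1)/2 = 176, giving 3n² − n − 352 = 0.
The discriminant is 1 + 24·176 = 4225, and √4225 = 65.
So n = (1 + 65) / 6 = 66/6 = 11.

11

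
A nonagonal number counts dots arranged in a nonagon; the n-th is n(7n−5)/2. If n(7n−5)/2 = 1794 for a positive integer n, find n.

23

Set n(7n−5)/2 = 1794, giving 7n² − 5n − 3588 = 0.
The discriminant is 25 + 56·1794 = 100489, and √100489 = 317.
So n = (5 + 317) / 14 = 322/14 = 23.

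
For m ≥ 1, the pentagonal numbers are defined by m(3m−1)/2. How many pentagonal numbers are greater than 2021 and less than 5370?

The n-th pentagonal number is n(3n−1)/2.
Smallest index with value > 2021: n = 37 (giving 2035).
Largest index with value < 5370: n = 59 (giving 5192).
Indices 37 through 59: 23 terms.

23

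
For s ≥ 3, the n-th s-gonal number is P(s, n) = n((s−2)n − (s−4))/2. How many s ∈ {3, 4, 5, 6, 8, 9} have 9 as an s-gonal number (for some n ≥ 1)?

s = 3: P(3, 3) = 6 and P(3, 4) = 10; 9 is not s-gonal.
s = 4: P(4, 3) = 9. ✓
s = 5: P(5, 2) = 5 and P(5, 3) = 12; 9 is not s-gonal.
s = 6: P(6, 2) = 6 and P(6, 3) = 15; 9 is not s-gonal.
s = 8: P(8, 2) = 8 and P(8, 3) = 21; 9 is not s-gonal.
s = 9: P(9, 2) = 9. ✓
Hits: s ∈ {4, 9} → 2.

2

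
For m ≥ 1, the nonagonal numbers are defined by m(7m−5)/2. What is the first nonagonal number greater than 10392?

10450

Solve n(7n−5)/2 > 10392 for integer n.
The largest n with value ≤ 10392 is 54 (since 10071 ≤ 10392 < 10450), so the first above is n = 55, value 10450.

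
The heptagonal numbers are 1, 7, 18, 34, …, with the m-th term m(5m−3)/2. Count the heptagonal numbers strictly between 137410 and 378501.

The n-th heptagonal number is n(5n−3)/2.
Smallest index with value > 137410: n = 235 (giving 137710).
Largest index with value < 378501: n = 389 (giving 377719).
Indices 235 through 389: 155 terms.

155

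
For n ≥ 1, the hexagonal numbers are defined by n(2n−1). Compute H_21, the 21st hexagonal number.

The 21st hexagonal number is n(2n−1) with n = 21.
21·(2·21 − 1) = 21·41 = 861.

861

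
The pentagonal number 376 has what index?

Set n(3n−1)/2 = 376, giving 3n² − n − 752 = 0.
The discriminant is 1 + 24·376 = 9025, and √9025 = 95.
So n = (1 + 95) / 6 = 96/6 = 16.
Check: 16·(3·16 − 1)/2 = 376. ✓

16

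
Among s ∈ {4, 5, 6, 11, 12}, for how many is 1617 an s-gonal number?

s = 4: P(4, 40) = 1600 and P(4, 41) = 1681; 1617 is not s-gonal.
s = 5: P(5, 33) = 1617. ✓
s = 6: P(6, 28) = 1540 and P(6, 29) = 1653; 1617 is not s-gonal.
s = 11: P(11, 19) = 1558 and P(11, 20) = 1730; 1617 is not s-gonal.
s = 12: P(12, 18) = 1548 and P(12, 19) = 1729; 1617 is not s-gonal.
Hits: s ∈ {5} → 1.

1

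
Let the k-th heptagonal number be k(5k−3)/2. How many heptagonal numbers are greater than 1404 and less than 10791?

The n-th heptagonal number is n(5n−3)/2.
Smallest index with value > 1404: n = 25 (giving 1525).
Largest index with value < 10791: n = 65 (giving 10465).
Indices 25 through 65: 41 terms.

41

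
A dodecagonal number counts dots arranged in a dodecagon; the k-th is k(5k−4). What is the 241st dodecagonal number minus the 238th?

241·(5·241 − 4) = 289441 and 238·(5·238 − 4) = 282268.
Difference: 289441 − 282268 = 7173.

7173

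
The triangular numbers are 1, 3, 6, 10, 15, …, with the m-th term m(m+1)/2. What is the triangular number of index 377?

71253

377·378/2 = 142506/2 = 71253.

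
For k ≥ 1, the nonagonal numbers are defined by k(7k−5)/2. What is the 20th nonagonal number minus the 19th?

Consecutive nonagonal numbers differ by 7n − 6: here 7·20 − 6 = 134.

134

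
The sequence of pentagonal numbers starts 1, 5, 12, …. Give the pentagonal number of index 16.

376

16·(3·16 − 1)/2 = 16·47/2 = 376.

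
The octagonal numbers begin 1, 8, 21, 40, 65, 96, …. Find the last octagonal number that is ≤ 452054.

450856

Solve n(3n−2) ≤ 452054 for integer n.
n = 388 gives 450856 ≤ 452054, while n = 389 gives 453185 > 452054; so the answer is 450856.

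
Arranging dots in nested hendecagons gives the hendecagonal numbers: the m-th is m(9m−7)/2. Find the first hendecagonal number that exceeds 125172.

126420

Solve n(9n−7)/2 > 125172 for integer n.
The largest n with value ≤ 125172 is 167 (since 124916 ≤ 125172 < 126420), so the first above is n = 168, value 126420.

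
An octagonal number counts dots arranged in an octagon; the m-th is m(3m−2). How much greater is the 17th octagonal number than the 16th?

97

Consecutive octagonal numbers differ by 6n − 5: here 6·17 − 5 = 97.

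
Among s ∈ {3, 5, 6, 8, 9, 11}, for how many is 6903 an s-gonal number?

2

s = 3: P(3, 117) = 6903. ✓
s = 5: P(5, 68) = 6902 and P(5, 69) = 7107; 6903 is not s-gonal.
s = 6: P(6, 59) = 6903. ✓
s = 8: P(8, 48) = 6816 and P(8, 49) = 7105; 6903 is not s-gonal.
s = 9: P(9, 44) = 6666 and P(9, 45) = 6975; 6903 is not s-gonal.
s = 11: P(11, 39) = 6708 and P(11, 40) = 7060; 6903 is not s-gonal.
Hits: s ∈ {3, 6} → 2.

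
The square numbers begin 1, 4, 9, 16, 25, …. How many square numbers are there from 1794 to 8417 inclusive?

49

The n-th square number is n².
Smallest index with value ≥ 1794: n = 43 (giving 1849).
Largest index with value ≤ 8417: n = 91 (giving 8281).
Indices 43 through 91: 49 terms.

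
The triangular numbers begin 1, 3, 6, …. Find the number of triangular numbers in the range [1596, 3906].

32

The n-th triangular number is n(n+1)/2.
Smallest index with value ≥ 1596: n = 56 (giving 1596).
Largest index with value ≤ 3906: n = 87 (giving 3828).
Indices 56 through 87: 32 terms.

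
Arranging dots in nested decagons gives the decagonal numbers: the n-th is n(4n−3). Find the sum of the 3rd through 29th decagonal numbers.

32904

Σ i(4i−3) = 4Σi² − 3Σi over i = 3..29.
Σi = 435 − 3 = 432 and Σi² = 8555 − 5 = 8550.
4·8550 − 3·432 = 32904.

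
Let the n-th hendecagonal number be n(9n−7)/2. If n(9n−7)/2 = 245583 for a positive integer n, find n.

Set n(9n−7)/2 = 245583, giving 9n² − 7n − 491166 = 0.
So n = (7 + 4205) / 18 = 4212/18 = 234.
Check: 234·(9·234 − 7)/2 = 245583. ✓

234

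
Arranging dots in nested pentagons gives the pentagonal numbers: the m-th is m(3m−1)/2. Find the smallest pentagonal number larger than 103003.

103622

Solve n(3n−1)/2 > 103003 for integer n.
The largest n with value ≤ 103003 is 262 (since 102835 ≤ 103003 < 103622), so the first above is n = 263, value 103622.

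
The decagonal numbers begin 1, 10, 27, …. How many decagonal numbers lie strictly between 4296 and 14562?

The n-th decagonal number is n(4n−3).
Smallest index with value > 4296: n = 34 (giving 4522).
Largest index with value < 14562: n = 60 (giving 14220).
Indices 34 through 60: 27 terms.

27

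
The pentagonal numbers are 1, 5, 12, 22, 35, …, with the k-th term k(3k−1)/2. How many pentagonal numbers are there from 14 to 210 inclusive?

The n-th pentagonal number is n(3n−1)/2.
Smallest index with value ≥ 14: n = 4 (giving 22).
Largest index with value ≤ 210: n = 12 (giving 210).
Indices 4 through 12: 9 terms.

9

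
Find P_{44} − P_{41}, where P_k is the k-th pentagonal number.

44·(3·44 − 1)/2 = 2882 and 41·(3·41 − 1)/2 = 2501.
Difference: 2882 − 2501 = 381.

381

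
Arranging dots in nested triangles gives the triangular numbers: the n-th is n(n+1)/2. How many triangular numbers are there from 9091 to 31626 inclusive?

The n-th triangular number is n(n+1)/2.
Smallest index with value ≥ 9091: n = 135 (giving 9180).
Largest index with value ≤ 31626: n = 251 (giving 31626).
Indices 135 through 251: 117 terms.

117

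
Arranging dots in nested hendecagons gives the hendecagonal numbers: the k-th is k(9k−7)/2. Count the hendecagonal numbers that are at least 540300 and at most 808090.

The n-th hendecagonal number is n(9n−7)/2.
Smallest index with value ≥ 540300: n = 347 (giving 540626).
Largest index with value ≤ 808090: n = 424 (giving 807508).
Indices 347 through 424: 78 terms.

78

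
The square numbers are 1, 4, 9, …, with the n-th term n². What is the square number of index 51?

2601

The 51st square number is n² with n = 51.
51² = 2601.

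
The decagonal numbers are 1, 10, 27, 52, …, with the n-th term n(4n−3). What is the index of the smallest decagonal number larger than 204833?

Solve n(4n−3) > 204833 for integer n.
The largest n with value ≤ 204833 is 226 (since 203626 ≤ 204833 < 205435), so the first above is n = 227, value 205435.

227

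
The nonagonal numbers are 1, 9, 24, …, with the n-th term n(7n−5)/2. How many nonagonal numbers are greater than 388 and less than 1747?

12

The n-th nonagonal number is n(7n−5)/2.
Smallest index with value > 388: n = 11 (giving 396).
Largest index with value < 1747: n = 22 (giving 1639).
Indices 11 through 22: 12 terms.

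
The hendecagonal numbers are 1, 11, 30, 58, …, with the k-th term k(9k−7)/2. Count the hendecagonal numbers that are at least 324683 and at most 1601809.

329

The n-th hendecagonal number is n(9n−7)/2.
Smallest index with value ≥ 324683: n = 269 (giving 324683).
Largest index with value ≤ 1601809: n = 597 (giving 1601751).
Indices 269 through 597: 329 terms.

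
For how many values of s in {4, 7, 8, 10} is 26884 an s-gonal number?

s = 4: P(4, 163) = 26569 and P(4, 164) = 26896; 26884 is not s-gonal.
s = 7: P(7, 104) = 26884. ✓
s = 8: P(8, 94) = 26320 and P(8, 95) = 26885; 26884 is not s-gonal.
s = 10: P(10, 82) = 26650 and P(10, 83) = 27307; 26884 is not s-gonal.
Hits: s ∈ {7} → 1.

1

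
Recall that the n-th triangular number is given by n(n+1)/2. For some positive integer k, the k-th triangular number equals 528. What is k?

32

Set n(n+1)/2 = 528, giving n² + n − 1056 = 0.
So n = (-1 + 65) / 2 = 64/2 = 32.
Check: 32·33/2 = 528. ✓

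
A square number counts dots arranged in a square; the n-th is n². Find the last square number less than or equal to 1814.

Solve n² ≤ 1814 for integer n.
n = 42 gives 1764 ≤ 1814, while n = 43 gives 1849 > 1814; so the answer is 1764.

1764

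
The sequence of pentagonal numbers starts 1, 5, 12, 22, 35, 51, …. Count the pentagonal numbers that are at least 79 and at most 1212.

The n-th pentagonal number is n(3n−1)/2.
Smallest index with value ≥ 79: n = 8 (giving 92).
Largest index with value ≤ 1212: n = 28 (giving 1162).
Indices 8 through 28: 21 terms.

21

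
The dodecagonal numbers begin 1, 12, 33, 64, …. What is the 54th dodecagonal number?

14364

The 54th dodecagonal number is n(5n−4) with n = 54.
54·(5·54 − 4) = 54·266 = 14364.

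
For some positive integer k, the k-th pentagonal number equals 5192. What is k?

Set n(3n−1)/2 = 5192, giving 3n² − n − 10384 = 0.
So n = (1 + 353) / 6 = 354/6 = 59.

59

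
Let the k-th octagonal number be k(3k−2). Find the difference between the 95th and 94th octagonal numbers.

565

Consecutive octagonal numbers differ by 6n − 5: here 6·95 − 5 = 565.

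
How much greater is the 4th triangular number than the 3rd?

4

Consecutive triangular numbers differ by n: T_{4} − T_{3} = 4.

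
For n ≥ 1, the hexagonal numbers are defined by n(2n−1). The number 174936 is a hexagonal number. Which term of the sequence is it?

296

Set n(2n−1) = 174936, giving 2n² − n − 174936 = 0.
The discriminant is 1 + 8·174936 = 1399489, and √1399489 = 1183.
So n = (1 + 1183) / 4 = 1184/4 = 296.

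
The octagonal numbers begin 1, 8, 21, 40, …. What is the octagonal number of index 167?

The 167th octagonal number is n(3n−2) with n = 167.
167·(3·167 − 2) = 167·499 = 83333.

83333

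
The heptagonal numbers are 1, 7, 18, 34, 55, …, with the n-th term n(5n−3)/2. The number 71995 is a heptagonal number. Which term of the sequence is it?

170

Set n(5n−3)/2 = 71995, giving 5n² − 3n − 143990 = 0.
So n = (3 + 1697) / 10 = 1700/10 = 170.
Check: 170·(5·170 − 3)/2 = 71995. ✓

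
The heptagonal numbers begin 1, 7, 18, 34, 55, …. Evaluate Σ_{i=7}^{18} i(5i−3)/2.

4820

Σ i(5i−3)/2 = (5Σi² − 3Σi) / 2 over i = 7..18.
Σi = 171 − 21 = 150 and Σi² = 2109 − 91 = 2018.
(5·2018 − 3·150) / 2 = 9640/2 = 4820.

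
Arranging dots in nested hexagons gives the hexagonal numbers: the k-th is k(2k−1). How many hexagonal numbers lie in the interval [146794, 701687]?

The n-th hexagonal number is n(2n−1).
Smallest index with value ≥ 146794: n = 272 (giving 147696).
Largest index with value ≤ 701687: n = 592 (giving 700336).
Indices 272 through 592: 321 terms.

321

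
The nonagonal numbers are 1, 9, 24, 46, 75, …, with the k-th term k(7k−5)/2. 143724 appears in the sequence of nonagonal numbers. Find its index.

Set n(7n−5)/2 = 143724, giving 7n² − 5n − 287448 = 0.
The discriminant is 25 + 56·143724 = 8048569, and √8048569 = 2837.
So n = (5 + 2837) / 14 = 2842/14 = 203.
Check: 203·(7·203 − 5)/2 = 143724. ✓

203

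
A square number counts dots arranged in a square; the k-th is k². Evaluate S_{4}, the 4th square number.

16

The 4th square number is n² with n = 4.
4² = 16.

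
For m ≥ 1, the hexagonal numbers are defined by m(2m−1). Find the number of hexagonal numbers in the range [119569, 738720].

364

The n-th hexagonal number is n(2n−1).
Smallest index with value ≥ 119569: n = 245 (giving 119805).
Largest index with value ≤ 738720: n = 608 (giving 738720).
Indices 245 through 608: 364 terms.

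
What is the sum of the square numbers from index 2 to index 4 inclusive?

Σ_{i=2}^{4} i² = 30 − 1 = 29.

29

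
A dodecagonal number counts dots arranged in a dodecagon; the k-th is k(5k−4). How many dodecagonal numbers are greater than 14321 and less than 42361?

The n-th dodecagonal number is n(5n−4).
Smallest index with value > 14321: n = 54 (giving 14364).
Largest index with value < 42361: n = 92 (giving 41952).
Indices 54 through 92: 39 terms.

39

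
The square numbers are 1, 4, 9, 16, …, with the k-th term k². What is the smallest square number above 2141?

2209

Solve n² > 2141 for integer n.
The largest n with value ≤ 2141 is 46 (since 2116 ≤ 2141 < 2209), so the first above is n = 47, value 2209.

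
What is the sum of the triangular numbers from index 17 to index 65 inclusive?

47089

Σ i(i+1)/2 = (Σi² + Σi) / 2 over i = 17..65.
Σi = 2145 − 136 = 2009 and Σi² = 93665 − 1496 = 92169.
(1·92169 + 1·2009) / 2 = 94178/2 = 47089.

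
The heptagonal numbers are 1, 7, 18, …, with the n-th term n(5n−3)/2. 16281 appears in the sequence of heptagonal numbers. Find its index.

81

Set n(5n−3)/2 = 16281, giving 5n² − 3n − 32562 = 0.
The discriminant is 9 + 40·16281 = 651249, and √651249 = 807.
So n = (3 + 807) / 10 = 810/10 = 81.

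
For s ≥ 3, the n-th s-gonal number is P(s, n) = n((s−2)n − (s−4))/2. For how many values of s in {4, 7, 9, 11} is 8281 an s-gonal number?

s = 4: P(4, 91) = 8281. ✓
s = 7: P(7, 57) = 8037 and P(7, 58) = 8323; 8281 is not s-gonal.
s = 9: P(9, 49) = 8281. ✓
s = 11: P(11, 43) = 8170 and P(11, 44) = 8558; 8281 is not s-gonal.
Hits: s ∈ {4, 9} → 2.

2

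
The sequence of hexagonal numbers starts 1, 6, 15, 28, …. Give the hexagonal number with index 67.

8911

The 67th hexagonal number is n(2n−1) with n = 67.
67·(2·67 − 1) = 67·133 = 8911.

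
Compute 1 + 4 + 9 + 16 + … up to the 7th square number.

140

Σ_{i=1}^{7} i² = 7·8·15/6 = 140.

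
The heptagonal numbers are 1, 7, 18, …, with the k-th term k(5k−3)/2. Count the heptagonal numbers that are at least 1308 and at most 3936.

The n-th heptagonal number is n(5n−3)/2.
Smallest index with value ≥ 1308: n = 24 (giving 1404).
Largest index with value ≤ 3936: n = 39 (giving 3744).
Indices 24 through 39: 16 terms.

16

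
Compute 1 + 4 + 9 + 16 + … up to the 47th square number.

Σ_{i=1}^{47} i² = 47·48·95/6 = 35720.

35720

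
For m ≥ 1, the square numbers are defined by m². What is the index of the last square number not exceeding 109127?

Solve n² ≤ 109127 for integer n.
n = 330 gives 108900 ≤ 109127, while n = 331 gives 109561 > 109127; so the answer is index 330.

330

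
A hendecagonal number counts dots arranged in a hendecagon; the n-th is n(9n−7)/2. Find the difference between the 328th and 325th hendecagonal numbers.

328·(9·328 − 7)/2 = 482980 and 325·(9·325 − 7)/2 = 474175.
Difference: 482980 − 474175 = 8805.

8805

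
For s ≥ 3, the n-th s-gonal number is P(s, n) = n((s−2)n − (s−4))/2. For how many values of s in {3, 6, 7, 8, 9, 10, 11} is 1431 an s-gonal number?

s = 3: P(3, 53) = 1431. ✓
s = 6: P(6, 27) = 1431. ✓
s = 7: P(7, 24) = 1404 and P(7, 25) = 1525; 1431 is not s-gonal.
s = 8: P(8, 22) = 1408 and P(8, 23) = 1541; 1431 is not s-gonal.
s = 9: P(9, 20) = 1350 and P(9, 21) = 1491; 1431 is not s-gonal.
s = 10: P(10, 19) = 1387 and P(10, 20) = 1540; 1431 is not s-gonal.
s = 11: P(11, 18) = 1395 and P(11, 19) = 1558; 1431 is not s-gonal.
Hits: s ∈ {3, 6} → 2.

2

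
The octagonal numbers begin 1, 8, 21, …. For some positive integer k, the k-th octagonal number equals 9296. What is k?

56

Set n(3n−2) = 9296, giving 3n² − 2n − 9296 = 0.
The discriminant is 4 + 12·9296 = 111556, and √111556 = 334.
So n = (2 + 334) / 6 = 336/6 = 56.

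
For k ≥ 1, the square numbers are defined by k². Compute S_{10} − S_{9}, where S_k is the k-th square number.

19

n² − (n−1)² = 2n − 1, so 10² − 9² = 2·10 − 1 = 19.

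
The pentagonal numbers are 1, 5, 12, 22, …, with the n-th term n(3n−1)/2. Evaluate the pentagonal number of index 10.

145

The 10th pentagonal number is n(3n−1)/2 with n = 10.
10·(3·10 − 1)/2 = 10·29/2 = 145.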